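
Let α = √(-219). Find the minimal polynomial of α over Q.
m_α(x) = x^2 + 219

α satisfies α^2 + 219 = 0, so x^2 + 219 annihilates α. Since d = -219 is squarefree and ≠ 1, it is not a perfect square in Q, so x^2 + 219 has no rational root and is therefore irreducible over Q (a degree-2 polynomial over a field is irreducible iff it has no root). Hence m_α(x) = x^2 + 219.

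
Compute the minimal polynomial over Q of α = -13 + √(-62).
m_α(x) = x^2 + 26x + 231

From α + 13 = √(-62), squaring gives (α + 13)^2 = -62, i.e. α^2 + 26α + 169 = -62, so α^2 + 26α + 231 = 0. The discriminant of x^2 + 26x + 231 is (26)^2 - 4·(231) = 676 - 924 = -248, and 4·(-62) is not a perfect square in Q since -62 is squarefree and ≠ 1. Hence x^2 + 26x + 231 is irreducible over Q and is the minimal polynomial of α.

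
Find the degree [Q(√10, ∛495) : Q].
[Q(√10, ∛495) : Q] = 6

Let L = Q(√10, ∛495). Since Q(√10) ⊂ L and [Q(√10):Q] = 2, the tower law gives 2 | [L:Q]. Likewise Q(∛495) ⊂ L with [Q(∛495):Q] = 3 (because 495 is not a perfect cube), so 3 | [L:Q]. As gcd(2,3) = 1, [L:Q] is divisible by 6. Conversely L is generated over Q by √10 and ∛495, so [L:Q] ≤ 2·3 = 6. Therefore [Q(√10, ∛495) : Q] = 6.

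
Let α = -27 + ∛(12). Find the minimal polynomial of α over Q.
m_α(x) = x^3 + 81x^2 + 2187x + 19671

Set β = α + 27 = ∛(12), so β^3 = 12. Then (α + 27)^3 - 12 = 0, i.e. α is a root of g(x) = (x + 27)^3 - 12 = x^3 + 81x^2 + 2187x + 19671. Since g(x) = h(x + 27) where h(x) = x^3 - 12, and h is irreducible over Q (because 12 is not a perfect cube, so h has no rational root, and a monic cubic with no rational root is irreducible), g is also irreducible (irreducibility is preserved under the substitution x → x + 27). Hence m_α(x) = x^3 + 81x^2 + 2187x + 19671.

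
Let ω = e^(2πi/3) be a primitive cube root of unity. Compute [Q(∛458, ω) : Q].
[Q(∛458, ω) : Q] = 6

[Q(∛458):Q] = 3 (min poly x^3 - 458, irreducible since 458 is not a perfect cube). [Q(ω):Q] = 2 (min poly x^2 + x + 1). Since Q(∛458) ⊂ R and ω ∉ R, we have ω ∉ Q(∛458), so x^2 + x + 1 remains irreducible over Q(∛458) and [Q(∛458, ω) : Q(∛458)] = 2. By the tower law, [Q(∛458, ω) : Q] = 3 · 2 = 6. (In fact Q(∛458, ω) is the splitting field of x^3 - 458 over Q.)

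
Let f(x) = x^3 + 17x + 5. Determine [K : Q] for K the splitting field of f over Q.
[K : Q] = 6

By the rational root test, any rational root of the monic integer polynomial f(x) = x^3 + 17x + 5 must be an integer dividing the constant term 5, i.e. one of ±{1, 5}. Evaluating: f(1) = 23, f(-1) = -13, f(5) = 215, f(-5) = -205; none is 0, so f has no rational root and is therefore irreducible over Q (a cubic with no linear factor over a field is irreducible). For an irreducible cubic, the Galois group is A_3 or S_3 according as the discriminant disc(f) = -4a^3 - 27b^2 = -4·(17)^3 - 27·(5)^2 = -20327 is or is not a square in Q. Here disc(f) = -20327 is not a perfect square in Q, so the Galois group of f over Q is not contained in A_3 and must be all of S_3. The splitting field has degree |S_3| = 6 over Q, so [K : Q] = 6.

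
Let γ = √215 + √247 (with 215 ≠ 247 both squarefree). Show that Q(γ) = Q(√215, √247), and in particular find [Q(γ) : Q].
[Q(γ) : Q] = 4 (equivalently, Q(γ) = Q(√215, √247))

Obviously Q(γ) ⊆ Q(√215, √247), and [Q(√215, √247):Q] = 4 (since 215, 247 are distinct squarefree integers > 1 with 53105 not a perfect square). To show equality we compute the minimal polynomial of γ. From γ = √215 + √247: γ^2 = 215 + 2√(53105) + 247 = 462 + 2√(53105), so γ^2 - 462 = 2√(53105); squaring, (γ^2 - 462)^2 = 4·53105, i.e. γ^4 - 924γ^2 + 213444 - 212420 = 0, i.e. γ^4 - 924γ^2 + 1024 = 0. So γ is a root of x^4 - 924x^2 + 1024. This polynomial is irreducible over Q: it has no rational root (each ±√215 ± √247 is irrational), and any factorization into two quadratics over Q would force √(53105) ∈ Q (pairing opposite roots) or √215, √247 ∈ Q (other pairings), all impossible. Hence [Q(γ):Q] = 4 = [Q(√215, √247):Q], so Q(γ) = Q(√215, √247).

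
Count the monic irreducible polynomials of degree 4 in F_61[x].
There are 3460530 monic irreducible polynomials of degree 4 over F_61

Each element of F_{61^4} that lies in no proper subfield is a root of exactly one monic irreducible of degree 4 over F_61, and each such polynomial has 4 distinct roots in F_{61^4}. By Möbius inversion the count is N_61(4) = (1/4) Σ_{d|4} μ(4/d) · 61^d = (1/4)(μ(4)·61^1 + μ(2)·61^2 + μ(1)·61^4) = 13842120/4 = 3460530.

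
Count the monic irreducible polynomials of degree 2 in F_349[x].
There are 60726 monic irreducible polynomials of degree 2 over F_349

Each element of F_{349^2} that lies in no proper subfield is a root of exactly one monic irreducible of degree 2 over F_349, and each such polynomial has 2 distinct roots in F_{349^2}. By Möbius inversion the count is N_349(2) = (1/2) Σ_{d|2} μ(2/d) · 349^d = (1/2)(μ(2)·349^1 + μ(1)·349^2) = 121452/2 = 60726.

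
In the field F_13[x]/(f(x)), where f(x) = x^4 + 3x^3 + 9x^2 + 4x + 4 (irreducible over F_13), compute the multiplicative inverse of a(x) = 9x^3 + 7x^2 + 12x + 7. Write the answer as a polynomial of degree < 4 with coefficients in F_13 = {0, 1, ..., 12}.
a(x)^(-1) ≡ 12x^3 + 7x^2 + 12x (mod f(x))

Since f is irreducible over F_13, F_13[x]/(f) is a field and a(x) ≠ 0 has an inverse. Apply the extended Euclidean algorithm to f(x) and a(x) in F_13[x]: f(x) = (3x + 11)·a(x) + (7x + 5);  a(x) = (5x^2 + 3x + 7)·(7x + 5) + (11). The last nonzero remainder is the constant 11 = gcd(f, a) in F_13. Back-substituting through the division chain expresses 11 = s(x)·a(x) + t(x)·f(x) with s(x) ≡ 2x^3 + 12x^2 + 2x (mod f), so (2x^3 + 12x^2 + 2x)·a(x) ≡ 11 (mod f). Multiplying by 11^(-1) ≡ 6 in F_13 gives a(x)^(-1) ≡ 6·(2x^3 + 12x^2 + 2x) ≡ 12x^3 + 7x^2 + 12x (mod f). Check: (9x^3 + 7x^2 + 12x + 7)·(12x^3 + 7x^2 + 12x) = 4x^6 + 4x^5 + 2x^4 + 5x^3 + 11x^2 + 6x ≡ 1 (mod x^4 + 3x^3 + 9x^2 + 4x + 4).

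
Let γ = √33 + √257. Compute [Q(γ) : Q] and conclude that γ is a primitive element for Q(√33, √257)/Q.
[Q(γ) : Q] = 4 (equivalently, Q(γ) = Q(√33, √257))

Obviously Q(γ) ⊆ Q(√33, √257), and [Q(√33, √257):Q] = 4 (since 33, 257 are distinct squarefree integers > 1 with 8481 not a perfect square). To show equality we compute the minimal polynomial of γ. From γ = √33 + √257: γ^2 = 33 + 2√(8481) + 257 = 290 + 2√(8481), so γ^2 - 290 = 2√(8481); squaring, (γ^2 - 290)^2 = 4·8481, i.e. γ^4 - 580γ^2 + 84100 - 33924 = 0, i.e. γ^4 - 580γ^2 + 50176 = 0. So γ is a root of x^4 - 580x^2 + 50176. This polynomial is irreducible over Q: it has no rational root (each ±√33 ± √257 is irrational), and any factorization into two quadratics over Q would force √(8481) ∈ Q (pairing opposite roots) or √33, √257 ∈ Q (other pairings), all impossible. Hence [Q(γ):Q] = 4 = [Q(√33, √257):Q], so Q(γ) = Q(√33, √257).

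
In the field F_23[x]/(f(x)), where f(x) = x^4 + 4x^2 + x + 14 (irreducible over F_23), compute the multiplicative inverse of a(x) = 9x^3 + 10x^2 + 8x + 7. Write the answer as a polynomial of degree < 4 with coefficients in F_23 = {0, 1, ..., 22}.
a(x)^(-1) ≡ 5x^3 + 17x^2 + 3x + 9 (mod f(x))

Since f is irreducible over F_23, F_23[x]/(f) is a field and a(x) ≠ 0 has an inverse. Apply the extended Euclidean algorithm to f(x) and a(x) in F_23[x]: f(x) = (18x + 3)·a(x) + (14x^2 + 12x + 16);  a(x) = (22x + 18)·(14x^2 + 12x + 16) + (15x + 18);  (14x^2 + 12x + 16) = (4x + 19)·(15x + 18) + (19). The last nonzero remainder is the constant 19 = gcd(f, a) in F_23. Back-substituting through the division chain expresses 19 = s(x)·a(x) + t(x)·f(x) with s(x) ≡ 3x^3 + x^2 + 11x + 10 (mod f), so (3x^3 + x^2 + 11x + 10)·a(x) ≡ 19 (mod f). Multiplying by 19^(-1) ≡ 17 in F_23 gives a(x)^(-1) ≡ 17·(3x^3 + x^2 + 11x + 10) ≡ 5x^3 + 17x^2 + 3x + 9 (mod f). Check: (9x^3 + 10x^2 + 8x + 7)·(5x^3 + 17x^2 + 3x + 9) = 22x^6 + 19x^5 + 7x^4 + 6x^3 + 3x^2 + x + 17 ≡ 1 (mod x^4 + 4x^2 + x + 14).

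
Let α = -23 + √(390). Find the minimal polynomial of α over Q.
m_α(x) = x^2 + 46x + 139

From α + 23 = √(390), squaring gives (α + 23)^2 = 390, i.e. α^2 + 46α + 529 = 390, so α^2 + 46α + 139 = 0. The discriminant of x^2 + 46x + 139 is (46)^2 - 4·(139) = 2116 - 556 = 1560, and 4·(390) is not a perfect square in Q since 390 is squarefree and ≠ 1. Hence x^2 + 46x + 139 is irreducible over Q and is the minimal polynomial of α.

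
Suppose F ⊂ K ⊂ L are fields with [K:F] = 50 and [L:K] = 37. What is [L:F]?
[L:F] = 1850

The tower law says that for any tower of field extensions F ⊂ K ⊂ L with finite degrees, [L:F] = [L:K] · [K:F]. Here this gives [L:F] = 37 · 50 = 1850.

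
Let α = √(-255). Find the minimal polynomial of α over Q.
m_α(x) = x^2 + 255

α satisfies α^2 + 255 = 0, so x^2 + 255 annihilates α. Since d = -255 is squarefree and ≠ 1, it is not a perfect square in Q, so x^2 + 255 has no rational root and is therefore irreducible over Q (a degree-2 polynomial over a field is irreducible iff it has no root). Hence m_α(x) = x^2 + 255.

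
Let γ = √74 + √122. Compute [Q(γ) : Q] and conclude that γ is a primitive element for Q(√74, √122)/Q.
[Q(γ) : Q] = 4 (equivalently, Q(γ) = Q(√74, √122))

Obviously Q(γ) ⊆ Q(√74, √122), and [Q(√74, √122):Q] = 4 (since 74, 122 are distinct squarefree integers > 1 with 9028 not a perfect square). To show equality we compute the minimal polynomial of γ. From γ = √74 + √122: γ^2 = 74 + 2√(9028) + 122 = 196 + 2√(9028), so γ^2 - 196 = 2√(9028); squaring, (γ^2 - 196)^2 = 4·9028, i.e. γ^4 - 392γ^2 + 38416 - 36112 = 0, i.e. γ^4 - 392γ^2 + 2304 = 0. So γ is a root of x^4 - 392x^2 + 2304. This polynomial is irreducible over Q: it has no rational root (each ±√74 ± √122 is irrational), and any factorization into two quadratics over Q would force √(9028) ∈ Q (pairing opposite roots) or √74, √122 ∈ Q (other pairings), all impossible. Hence [Q(γ):Q] = 4 = [Q(√74, √122):Q], so Q(γ) = Q(√74, √122).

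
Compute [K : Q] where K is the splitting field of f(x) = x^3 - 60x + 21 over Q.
[K : Q] = 6

By the rational root test, any rational root of the monic integer polynomial f(x) = x^3 - 60x + 21 must be an integer dividing the constant term 21, i.e. one of ±{1, 3, 7, 21}. Evaluating: f(1) = -38, f(-1) = 80, f(3) = -132, f(-3) = 174, f(7) = -56, f(-7) = 98, f(21) = 8022, f(-21) = -7980; none is 0, so f has no rational root and is therefore irreducible over Q (a cubic with no linear factor over a field is irreducible). For an irreducible cubic, the Galois group is A_3 or S_3 according as the discriminant disc(f) = -4a^3 - 27b^2 = -4·(-60)^3 - 27·(21)^2 = 852093 is or is not a square in Q. Here disc(f) = 852093 is not a perfect square in Q, so the Galois group of f over Q is not contained in A_3 and must be all of S_3. The splitting field has degree |S_3| = 6 over Q, so [K : Q] = 6.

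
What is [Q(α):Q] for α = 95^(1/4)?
[Q(α):Q] = 4

α is a root of x^4 - 95. By Eisenstein's criterion at the prime p = 5 (which divides the constant term 95 but p^2 = 25 does not, since 95 is squarefree), x^4 - 95 is irreducible over Q. Hence [Q(α):Q] = 4.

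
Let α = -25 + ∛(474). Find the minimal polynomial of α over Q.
m_α(x) = x^3 + 75x^2 + 1875x + 15151

Set β = α + 25 = ∛(474), so β^3 = 474. Then (α + 25)^3 - 474 = 0, i.e. α is a root of g(x) = (x + 25)^3 - 474 = x^3 + 75x^2 + 1875x + 15151. Since g(x) = h(x + 25) where h(x) = x^3 - 474, and h is irreducible over Q (because 474 is not a perfect cube, so h has no rational root, and a monic cubic with no rational root is irreducible), g is also irreducible (irreducibility is preserved under the substitution x → x + 25). Hence m_α(x) = x^3 + 75x^2 + 1875x + 15151.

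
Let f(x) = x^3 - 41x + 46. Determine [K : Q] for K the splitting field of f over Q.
[K : Q] = 6

By the rational root test, any rational root of the monic integer polynomial f(x) = x^3 - 41x + 46 must be an integer dividing the constant term 46, i.e. one of ±{1, 2, 23, 46}. Evaluating: f(1) = 6, f(-1) = 86, f(2) = -28, f(-2) = 120, f(23) = 11270, f(-23) = -11178, f(46) = 95496, f(-46) = -95404; none is 0, so f has no rational root and is therefore irreducible over Q (a cubic with no linear factor over a field is irreducible). For an irreducible cubic, the Galois group is A_3 or S_3 according as the discriminant disc(f) = -4a^3 - 27b^2 = -4·(-41)^3 - 27·(46)^2 = 218552 is or is not a square in Q. Here disc(f) = 218552 is not a perfect square in Q, so the Galois group of f over Q is not contained in A_3 and must be all of S_3. The splitting field has degree |S_3| = 6 over Q, so [K : Q] = 6.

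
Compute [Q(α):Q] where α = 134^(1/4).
[Q(α):Q] = 4

α is a root of x^4 - 134. By Eisenstein's criterion at the prime p = 2 (which divides the constant term 134 but p^2 = 4 does not, since 134 is squarefree), x^4 - 134 is irreducible over Q. Hence [Q(α):Q] = 4.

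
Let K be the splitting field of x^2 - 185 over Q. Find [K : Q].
[K : Q] = 2

f(x) = x^2 - 185 factors as (x - √185)(x + √185). The splitting field is K = Q(√185). Since 185 is squarefree and > 1, it is not a perfect square, so x^2 - 185 is irreducible over Q and [Q(√185) : Q] = 2. Hence [K : Q] = 2.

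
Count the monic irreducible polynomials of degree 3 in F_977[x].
There are 310857952 monic irreducible polynomials of degree 3 over F_977

Each element of F_{977^3} that lies in no proper subfield is a root of exactly one monic irreducible of degree 3 over F_977, and each such polynomial has 3 distinct roots in F_{977^3}. By Möbius inversion the count is N_977(3) = (1/3) Σ_{d|3} μ(3/d) · 977^d = (1/3)(μ(3)·977^1 + μ(1)·977^3) = 932573856/3 = 310857952.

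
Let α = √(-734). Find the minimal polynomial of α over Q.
m_α(x) = x^2 + 734

α satisfies α^2 + 734 = 0, so x^2 + 734 annihilates α. Since d = -734 is squarefree and ≠ 1, it is not a perfect square in Q, so x^2 + 734 has no rational root and is therefore irreducible over Q (a degree-2 polynomial over a field is irreducible iff it has no root). Hence m_α(x) = x^2 + 734.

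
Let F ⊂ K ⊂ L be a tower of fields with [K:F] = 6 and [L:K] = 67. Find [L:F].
[L:F] = 402

The tower law says that for any tower of field extensions F ⊂ K ⊂ L with finite degrees, [L:F] = [L:K] · [K:F]. Here this gives [L:F] = 67 · 6 = 402.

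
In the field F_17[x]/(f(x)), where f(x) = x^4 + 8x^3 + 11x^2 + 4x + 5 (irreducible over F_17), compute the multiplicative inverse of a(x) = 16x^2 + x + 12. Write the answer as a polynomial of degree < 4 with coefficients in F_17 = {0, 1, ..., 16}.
a(x)^(-1) ≡ 13x^3 + x^2 + x + 13 (mod f(x))

Since f is irreducible over F_17, F_17[x]/(f) is a field and a(x) ≠ 0 has an inverse. Apply the extended Euclidean algorithm to f(x) and a(x) in F_17[x]: f(x) = (16x^2 + 8x + 2)·a(x) + (8x + 15);  a(x) = (2x + 7)·(8x + 15) + (9). The last nonzero remainder is the constant 9 = gcd(f, a) in F_17. Back-substituting through the division chain expresses 9 = s(x)·a(x) + t(x)·f(x) with s(x) ≡ 15x^3 + 9x^2 + 9x + 15 (mod f), so (15x^3 + 9x^2 + 9x + 15)·a(x) ≡ 9 (mod f). Multiplying by 9^(-1) ≡ 2 in F_17 gives a(x)^(-1) ≡ 2·(15x^3 + 9x^2 + 9x + 15) ≡ 13x^3 + x^2 + x + 13 (mod f). Check: (16x^2 + x + 12)·(13x^3 + x^2 + x + 13) = 4x^5 + 12x^4 + 3x^3 + 8x + 3 ≡ 1 (mod x^4 + 8x^3 + 11x^2 + 4x + 5).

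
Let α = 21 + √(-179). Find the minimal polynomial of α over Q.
m_α(x) = x^2 - 42x + 620

From α - 21 = √(-179), squaring gives (α - 21)^2 = -179, i.e. α^2 - 42α + 441 = -179, so α^2 - 42α + 620 = 0. The discriminant of x^2 - 42x + 620 is (-42)^2 - 4·(620) = 1764 - 2480 = -716, and 4·(-179) is not a perfect square in Q since -179 is squarefree and ≠ 1. Hence x^2 - 42x + 620 is irreducible over Q and is the minimal polynomial of α.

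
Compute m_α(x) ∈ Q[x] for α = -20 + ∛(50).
m_α(x) = x^3 + 60x^2 + 1200x + 7950

Set β = α + 20 = ∛(50), so β^3 = 50. Then (α + 20)^3 - 50 = 0, i.e. α is a root of g(x) = (x + 20)^3 - 50 = x^3 + 60x^2 + 1200x + 7950. Since g(x) = h(x + 20) where h(x) = x^3 - 50, and h is irreducible over Q (because 50 is not a perfect cube, so h has no rational root, and a monic cubic with no rational root is irreducible), g is also irreducible (irreducibility is preserved under the substitution x → x + 20). Hence m_α(x) = x^3 + 60x^2 + 1200x + 7950.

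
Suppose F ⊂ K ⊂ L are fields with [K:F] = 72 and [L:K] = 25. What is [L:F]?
[L:F] = 1800

The tower law says that for any tower of field extensions F ⊂ K ⊂ L with finite degrees, [L:F] = [L:K] · [K:F]. Here this gives [L:F] = 25 · 72 = 1800.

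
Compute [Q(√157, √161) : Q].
[Q(√157, √161) : Q] = 4

[Q(√157):Q] = 2 (min poly x^2 - 157, irreducible since 157 is squarefree > 1). For the top step, suppose √161 ∈ Q(√157), say √161 = c + d√157 with c, d ∈ Q. Squaring: 161 = c^2 + 157d^2 + 2cd√157. Since √157 ∉ Q this forces 2cd = 0. If d = 0 then √161 = c ∈ Q, contradicting 161 squarefree > 1. If c = 0 then 161 = 157d^2, so 157·161 = (157d)^2 is a perfect square in Q — but 157·161 = 25277 is not a perfect square (since 157 and 161 are distinct squarefree integers). Contradiction. Hence √161 ∉ Q(√157), so x^2 - 161 stays irreducible over Q(√157) and [Q(√157, √161) : Q(√157)] = 2. By the tower law, [Q(√157, √161) : Q] = 2 · 2 = 4.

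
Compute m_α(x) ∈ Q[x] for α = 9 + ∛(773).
m_α(x) = x^3 - 27x^2 + 243x - 1502

Set β = α - 9 = ∛(773), so β^3 = 773. Then (α - 9)^3 - 773 = 0, i.e. α is a root of g(x) = (x - 9)^3 - 773 = x^3 - 27x^2 + 243x - 1502. Since g(x) = h(x - 9) where h(x) = x^3 - 773, and h is irreducible over Q (because 773 is not a perfect cube, so h has no rational root, and a monic cubic with no rational root is irreducible), g is also irreducible (irreducibility is preserved under the substitution x → x - 9). Hence m_α(x) = x^3 - 27x^2 + 243x - 1502.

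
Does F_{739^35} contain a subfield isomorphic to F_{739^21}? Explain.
No: F_{739^21} is not a subfield of F_{739^35}

F_{p^m} embeds in F_{p^n} iff m | n. Here 21 ∤ 35 (since 35 = 1·21 + 14 with remainder 14 ≠ 0), so F_{739^21} is not a subfield of F_{739^35}. Equivalently: if it were, the tower law would give 21 = [F_{739^21}:F_739] dividing [F_{739^35}:F_739] = 35, contradiction.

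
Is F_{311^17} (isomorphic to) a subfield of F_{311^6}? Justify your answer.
No: F_{311^17} is not a subfield of F_{311^6}

F_{p^m} embeds in F_{p^n} iff m | n. Here 17 ∤ 6 (since 6 = 0·17 + 6 with remainder 6 ≠ 0), so F_{311^17} is not a subfield of F_{311^6}. Equivalently: if it were, the tower law would give 17 = [F_{311^17}:F_311] dividing [F_{311^6}:F_311] = 6, contradiction.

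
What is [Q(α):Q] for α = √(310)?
[Q(α):Q] = 2

[Q(α):Q] equals the degree of the minimal polynomial of α. Here α^2 = 310 and x^2 - 310 is irreducible (d = 310 is squarefree, ≠ 1, hence not a square), so deg(m_α) = 2. Thus [Q(α):Q] = 2.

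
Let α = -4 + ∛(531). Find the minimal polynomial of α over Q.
m_α(x) = x^3 + 12x^2 + 48x - 467

Set β = α + 4 = ∛(531), so β^3 = 531. Then (α + 4)^3 - 531 = 0, i.e. α is a root of g(x) = (x + 4)^3 - 531 = x^3 + 12x^2 + 48x - 467. Since g(x) = h(x + 4) where h(x) = x^3 - 531, and h is irreducible over Q (because 531 is not a perfect cube, so h has no rational root, and a monic cubic with no rational root is irreducible), g is also irreducible (irreducibility is preserved under the substitution x → x + 4). Hence m_α(x) = x^3 + 12x^2 + 48x - 467.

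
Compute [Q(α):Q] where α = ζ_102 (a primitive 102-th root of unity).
[Q(α):Q] = 32

The minimal polynomial of ζ_102 over Q is the 102-th cyclotomic polynomial Φ_102(x), which is irreducible over Q and has degree φ(102) = 32. Hence [Q(α):Q] = φ(102) = 32.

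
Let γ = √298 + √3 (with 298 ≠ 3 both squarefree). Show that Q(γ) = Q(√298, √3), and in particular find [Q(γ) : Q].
[Q(γ) : Q] = 4 (equivalently, Q(γ) = Q(√298, √3))

Obviously Q(γ) ⊆ Q(√298, √3), and [Q(√298, √3):Q] = 4 (since 298, 3 are distinct squarefree integers > 1 with 894 not a perfect square). To show equality we compute the minimal polynomial of γ. From γ = √298 + √3: γ^2 = 298 + 2√(894) + 3 = 301 + 2√(894), so γ^2 - 301 = 2√(894); squaring, (γ^2 - 301)^2 = 4·894, i.e. γ^4 - 602γ^2 + 90601 - 3576 = 0, i.e. γ^4 - 602γ^2 + 87025 = 0. So γ is a root of x^4 - 602x^2 + 87025. This polynomial is irreducible over Q: it has no rational root (each ±√298 ± √3 is irrational), and any factorization into two quadratics over Q would force √(894) ∈ Q (pairing opposite roots) or √298, √3 ∈ Q (other pairings), all impossible. Hence [Q(γ):Q] = 4 = [Q(√298, √3):Q], so Q(γ) = Q(√298, √3).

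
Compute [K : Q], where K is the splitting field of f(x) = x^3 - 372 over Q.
[K : Q] = 6

The roots of x^3 - 372 are ∛372, ω∛372, ω^2∛372 where ω = e^(2πi/3) is a primitive cube root of unity, so K = Q(∛372, ω). Now [Q(∛372):Q] = 3 (since 372 is not a perfect cube, x^3 - 372 is irreducible) and [Q(ω):Q] = 2. Both 2 and 3 divide [K:Q], and [K:Q] ≤ 3·2 = 6, so [K:Q] = 6. (Equivalently: Q(∛372) ⊂ R but ω ∉ R, so [K : Q(∛372)] = 2.)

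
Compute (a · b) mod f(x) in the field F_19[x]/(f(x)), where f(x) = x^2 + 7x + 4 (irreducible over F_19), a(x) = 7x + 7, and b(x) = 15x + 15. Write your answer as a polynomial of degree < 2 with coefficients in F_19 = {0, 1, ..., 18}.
a · b ≡ 7x + 8 (mod f(x))

Multiply in F_19[x]: a(x)·b(x) = (7x + 7)·(15x + 15) = 10x^2 + x + 10. This has degree ≥ 2, so divide by f(x) over F_19: 10x^2 + x + 10 = (10)·(x^2 + 7x + 4) + (7x + 8). Hence a·b ≡ 7x + 8 (mod f). (F_19[x]/(f) is a field with 19^2 = 361 elements since f is irreducible of degree 2.)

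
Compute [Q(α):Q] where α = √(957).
[Q(α):Q] = 2

[Q(α):Q] equals the degree of the minimal polynomial of α. Here α^2 = 957 and x^2 - 957 is irreducible (d = 957 is squarefree, ≠ 1, hence not a square), so deg(m_α) = 2. Thus [Q(α):Q] = 2.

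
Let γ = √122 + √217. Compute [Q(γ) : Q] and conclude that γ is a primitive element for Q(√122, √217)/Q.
[Q(γ) : Q] = 4 (equivalently, Q(γ) = Q(√122, √217))

Obviously Q(γ) ⊆ Q(√122, √217), and [Q(√122, √217):Q] = 4 (since 122, 217 are distinct squarefree integers > 1 with 26474 not a perfect square). To show equality we compute the minimal polynomial of γ. From γ = √122 + √217: γ^2 = 122 + 2√(26474) + 217 = 339 + 2√(26474), so γ^2 - 339 = 2√(26474); squaring, (γ^2 - 339)^2 = 4·26474, i.e. γ^4 - 678γ^2 + 114921 - 105896 = 0, i.e. γ^4 - 678γ^2 + 9025 = 0. So γ is a root of x^4 - 678x^2 + 9025. This polynomial is irreducible over Q: it has no rational root (each ±√122 ± √217 is irrational), and any factorization into two quadratics over Q would force √(26474) ∈ Q (pairing opposite roots) or √122, √217 ∈ Q (other pairings), all impossible. Hence [Q(γ):Q] = 4 = [Q(√122, √217):Q], so Q(γ) = Q(√122, √217).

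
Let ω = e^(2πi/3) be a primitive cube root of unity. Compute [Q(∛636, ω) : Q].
[Q(∛636, ω) : Q] = 6

[Q(∛636):Q] = 3 (min poly x^3 - 636, irreducible since 636 is not a perfect cube). [Q(ω):Q] = 2 (min poly x^2 + x + 1). Since Q(∛636) ⊂ R and ω ∉ R, we have ω ∉ Q(∛636), so x^2 + x + 1 remains irreducible over Q(∛636) and [Q(∛636, ω) : Q(∛636)] = 2. By the tower law, [Q(∛636, ω) : Q] = 3 · 2 = 6. (In fact Q(∛636, ω) is the splitting field of x^3 - 636 over Q.)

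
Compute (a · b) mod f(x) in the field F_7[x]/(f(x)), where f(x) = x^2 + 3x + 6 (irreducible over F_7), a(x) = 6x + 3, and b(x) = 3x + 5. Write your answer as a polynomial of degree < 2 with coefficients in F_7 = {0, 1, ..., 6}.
a · b ≡ 6x + 5 (mod f(x))

Multiply in F_7[x]: a(x)·b(x) = (6x + 3)·(3x + 5) = 4x^2 + 4x + 1. This has degree ≥ 2, so divide by f(x) over F_7: 4x^2 + 4x + 1 = (4)·(x^2 + 3x + 6) + (6x + 5). Hence a·b ≡ 6x + 5 (mod f). (F_7[x]/(f) is a field with 7^2 = 49 elements since f is irreducible of degree 2.)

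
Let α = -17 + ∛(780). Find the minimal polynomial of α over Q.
m_α(x) = x^3 + 51x^2 + 867x + 4133

Set β = α + 17 = ∛(780), so β^3 = 780. Then (α + 17)^3 - 780 = 0, i.e. α is a root of g(x) = (x + 17)^3 - 780 = x^3 + 51x^2 + 867x + 4133. Since g(x) = h(x + 17) where h(x) = x^3 - 780, and h is irreducible over Q (because 780 is not a perfect cube, so h has no rational root, and a monic cubic with no rational root is irreducible), g is also irreducible (irreducibility is preserved under the substitution x → x + 17). Hence m_α(x) = x^3 + 51x^2 + 867x + 4133.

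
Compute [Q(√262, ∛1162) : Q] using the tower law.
[Q(√262, ∛1162) : Q] = 6

Let L = Q(√262, ∛1162). Since Q(√262) ⊂ L and [Q(√262):Q] = 2, the tower law gives 2 | [L:Q]. Likewise Q(∛1162) ⊂ L with [Q(∛1162):Q] = 3 (because 1162 is not a perfect cube), so 3 | [L:Q]. As gcd(2,3) = 1, [L:Q] is divisible by 6. Conversely L is generated over Q by √262 and ∛1162, so [L:Q] ≤ 2·3 = 6. Therefore [Q(√262, ∛1162) : Q] = 6.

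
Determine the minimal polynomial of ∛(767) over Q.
m_α(x) = x^3 - 767

α satisfies α^3 = 767, so x^3 - 767 annihilates α. By the rational root test, a rational root p/q (in lowest terms) of x^3 - 767 would satisfy p^3 = 767 q^3, forcing q = 1 and p^3 = 767; but 767 is not a perfect cube, contradiction. A monic cubic over Q with no rational root is irreducible (any nontrivial factorization would include a linear factor). Hence x^3 - 767 is the minimal polynomial of α, and in particular [Q(α):Q] = 3.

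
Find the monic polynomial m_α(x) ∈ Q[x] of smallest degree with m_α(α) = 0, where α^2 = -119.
m_α(x) = x^2 + 119

α satisfies α^2 + 119 = 0, so x^2 + 119 annihilates α. Since d = -119 is squarefree and ≠ 1, it is not a perfect square in Q, so x^2 + 119 has no rational root and is therefore irreducible over Q (a degree-2 polynomial over a field is irreducible iff it has no root). Hence m_α(x) = x^2 + 119.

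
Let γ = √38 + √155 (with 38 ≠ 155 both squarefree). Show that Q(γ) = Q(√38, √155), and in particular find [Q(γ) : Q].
[Q(γ) : Q] = 4 (equivalently, Q(γ) = Q(√38, √155))

Obviously Q(γ) ⊆ Q(√38, √155), and [Q(√38, √155):Q] = 4 (since 38, 155 are distinct squarefree integers > 1 with 5890 not a perfect square). To show equality we compute the minimal polynomial of γ. From γ = √38 + √155: γ^2 = 38 + 2√(5890) + 155 = 193 + 2√(5890), so γ^2 - 193 = 2√(5890); squaring, (γ^2 - 193)^2 = 4·5890, i.e. γ^4 - 386γ^2 + 37249 - 23560 = 0, i.e. γ^4 - 386γ^2 + 13689 = 0. So γ is a root of x^4 - 386x^2 + 13689. This polynomial is irreducible over Q: it has no rational root (each ±√38 ± √155 is irrational), and any factorization into two quadratics over Q would force √(5890) ∈ Q (pairing opposite roots) or √38, √155 ∈ Q (other pairings), all impossible. Hence [Q(γ):Q] = 4 = [Q(√38, √155):Q], so Q(γ) = Q(√38, √155).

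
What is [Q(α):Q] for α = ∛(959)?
[Q(α):Q] = 3

The minimal polynomial of α is x^3 - 959, irreducible over Q since 959 is not a perfect cube (so x^3 - 959 has no rational root). Hence [Q(α):Q] = deg(m_α) = 3.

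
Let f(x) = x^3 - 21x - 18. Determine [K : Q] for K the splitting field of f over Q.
[K : Q] = 6

By the rational root test, any rational root of the monic integer polynomial f(x) = x^3 - 21x - 18 must be an integer dividing the constant term -18, i.e. one of ±{1, 2, 3, 6, 9, 18}. Evaluating: f(1) = -38, f(-1) = 2, f(2) = -52, f(-2) = 16, f(3) = -54, f(-3) = 18, f(6) = 72, f(-6) = -108, f(9) = 522, f(-9) = -558, f(18) = 5436, f(-18) = -5472; none is 0, so f has no rational root and is therefore irreducible over Q (a cubic with no linear factor over a field is irreducible). For an irreducible cubic, the Galois group is A_3 or S_3 according as the discriminant disc(f) = -4a^3 - 27b^2 = -4·(-21)^3 - 27·(-18)^2 = 28296 is or is not a square in Q. Here disc(f) = 28296 is not a perfect square in Q, so the Galois group of f over Q is not contained in A_3 and must be all of S_3. The splitting field has degree |S_3| = 6 over Q, so [K : Q] = 6.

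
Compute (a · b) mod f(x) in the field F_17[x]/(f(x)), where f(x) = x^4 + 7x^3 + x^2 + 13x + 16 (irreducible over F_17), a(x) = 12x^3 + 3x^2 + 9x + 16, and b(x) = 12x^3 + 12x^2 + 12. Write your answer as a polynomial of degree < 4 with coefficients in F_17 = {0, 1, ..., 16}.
a · b ≡ 2x^3 + 2x^2 + 7x + 4 (mod f(x))

Multiply in F_17[x]: a(x)·b(x) = (12x^3 + 3x^2 + 9x + 16)·(12x^3 + 12x^2 + 12) = 8x^6 + 10x^5 + 8x^4 + 2x^3 + 7x^2 + 6x + 5. This has degree ≥ 4, so divide by f(x) over F_17: 8x^6 + 10x^5 + 8x^4 + 2x^3 + 7x^2 + 6x + 5 = (8x^2 + 5x + 16)·(x^4 + 7x^3 + x^2 + 13x + 16) + (2x^3 + 2x^2 + 7x + 4). Hence a·b ≡ 2x^3 + 2x^2 + 7x + 4 (mod f). (F_17[x]/(f) is a field with 17^4 = 83521 elements since f is irreducible of degree 4.)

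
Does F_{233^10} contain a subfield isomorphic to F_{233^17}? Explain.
No: F_{233^17} is not a subfield of F_{233^10}

F_{p^m} embeds in F_{p^n} iff m | n. Here 17 ∤ 10 (since 10 = 0·17 + 10 with remainder 10 ≠ 0), so F_{233^17} is not a subfield of F_{233^10}. Equivalently: if it were, the tower law would give 17 = [F_{233^17}:F_233] dividing [F_{233^10}:F_233] = 10, contradiction.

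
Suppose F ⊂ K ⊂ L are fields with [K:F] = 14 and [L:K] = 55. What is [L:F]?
[L:F] = 770

The tower law says that for any tower of field extensions F ⊂ K ⊂ L with finite degrees, [L:F] = [L:K] · [K:F]. Here this gives [L:F] = 55 · 14 = 770.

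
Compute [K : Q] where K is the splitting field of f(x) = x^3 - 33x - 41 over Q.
[K : Q] = 6

By the rational root test, any rational root of the monic integer polynomial f(x) = x^3 - 33x - 41 must be an integer dividing the constant term -41, i.e. one of ±{1, 41}. Evaluating: f(1) = -73, f(-1) = -9, f(41) = 67527, f(-41) = -67609; none is 0, so f has no rational root and is therefore irreducible over Q (a cubic with no linear factor over a field is irreducible). For an irreducible cubic, the Galois group is A_3 or S_3 according as the discriminant disc(f) = -4a^3 - 27b^2 = -4·(-33)^3 - 27·(-41)^2 = 98361 is or is not a square in Q. Here disc(f) = 98361 is not a perfect square in Q, so the Galois group of f over Q is not contained in A_3 and must be all of S_3. The splitting field has degree |S_3| = 6 over Q, so [K : Q] = 6.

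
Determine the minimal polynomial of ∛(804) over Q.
m_α(x) = x^3 - 804

α satisfies α^3 = 804, so x^3 - 804 annihilates α. By the rational root test, a rational root p/q (in lowest terms) of x^3 - 804 would satisfy p^3 = 804 q^3, forcing q = 1 and p^3 = 804; but 804 is not a perfect cube, contradiction. A monic cubic over Q with no rational root is irreducible (any nontrivial factorization would include a linear factor). Hence x^3 - 804 is the minimal polynomial of α, and in particular [Q(α):Q] = 3.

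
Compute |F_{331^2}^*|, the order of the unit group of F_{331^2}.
|F_{331^2}^*| = 109560

F_{331^2} has 331^2 = 109561 elements; its multiplicative group consists of all nonzero elements, so |F_{331^2}^*| = 109561 - 1 = 109560. (It is cyclic since any finite subgroup of the multiplicative group of a field is cyclic.)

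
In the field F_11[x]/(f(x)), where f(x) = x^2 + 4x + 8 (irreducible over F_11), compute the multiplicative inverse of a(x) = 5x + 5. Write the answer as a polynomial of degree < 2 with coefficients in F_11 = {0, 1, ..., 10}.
a(x)^(-1) ≡ 7x + 10 (mod f(x))

Since f is irreducible over F_11, F_11[x]/(f) is a field and a(x) ≠ 0 has an inverse. Apply the extended Euclidean algorithm to f(x) and a(x) in F_11[x]: f(x) = (9x + 5)·a(x) + (5). The last nonzero remainder is the constant 5 = gcd(f, a) in F_11. Back-substituting through the division chain expresses 5 = s(x)·a(x) + t(x)·f(x) with s(x) ≡ 2x + 6 (mod f), so (2x + 6)·a(x) ≡ 5 (mod f). Multiplying by 5^(-1) ≡ 9 in F_11 gives a(x)^(-1) ≡ 9·(2x + 6) ≡ 7x + 10 (mod f). Check: (5x + 5)·(7x + 10) = 2x^2 + 8x + 6 ≡ 1 (mod x^2 + 4x + 8).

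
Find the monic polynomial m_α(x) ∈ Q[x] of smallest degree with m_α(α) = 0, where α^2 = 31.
m_α(x) = x^2 - 31

α satisfies α^2 - 31 = 0, so x^2 - 31 annihilates α. Since d = 31 is squarefree and ≠ 1, it is not a perfect square in Q, so x^2 - 31 has no rational root and is therefore irreducible over Q (a degree-2 polynomial over a field is irreducible iff it has no root). Hence m_α(x) = x^2 - 31.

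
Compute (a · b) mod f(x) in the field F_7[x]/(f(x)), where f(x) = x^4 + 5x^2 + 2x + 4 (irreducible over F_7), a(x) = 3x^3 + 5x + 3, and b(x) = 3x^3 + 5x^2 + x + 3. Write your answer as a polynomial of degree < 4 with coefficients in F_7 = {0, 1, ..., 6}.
a · b ≡ 6x^3 + 5x^2 + 5x + 5 (mod f(x))

Multiply in F_7[x]: a(x)·b(x) = (3x^3 + 5x + 3)·(3x^3 + 5x^2 + x + 3) = 2x^6 + x^5 + 4x^4 + x^3 + 6x^2 + 4x + 2. This has degree ≥ 4, so divide by f(x) over F_7: 2x^6 + x^5 + 4x^4 + x^3 + 6x^2 + 4x + 2 = (2x^2 + x + 1)·(x^4 + 5x^2 + 2x + 4) + (6x^3 + 5x^2 + 5x + 5). Hence a·b ≡ 6x^3 + 5x^2 + 5x + 5 (mod f). (F_7[x]/(f) is a field with 7^4 = 2401 elements since f is irreducible of degree 4.)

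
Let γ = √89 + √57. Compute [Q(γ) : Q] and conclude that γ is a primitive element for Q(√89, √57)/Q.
[Q(γ) : Q] = 4 (equivalently, Q(γ) = Q(√89, √57))

Obviously Q(γ) ⊆ Q(√89, √57), and [Q(√89, √57):Q] = 4 (since 89, 57 are distinct squarefree integers > 1 with 5073 not a perfect square). To show equality we compute the minimal polynomial of γ. From γ = √89 + √57: γ^2 = 89 + 2√(5073) + 57 = 146 + 2√(5073), so γ^2 - 146 = 2√(5073); squaring, (γ^2 - 146)^2 = 4·5073, i.e. γ^4 - 292γ^2 + 21316 - 20292 = 0, i.e. γ^4 - 292γ^2 + 1024 = 0. So γ is a root of x^4 - 292x^2 + 1024. This polynomial is irreducible over Q: it has no rational root (each ±√89 ± √57 is irrational), and any factorization into two quadratics over Q would force √(5073) ∈ Q (pairing opposite roots) or √89, √57 ∈ Q (other pairings), all impossible. Hence [Q(γ):Q] = 4 = [Q(√89, √57):Q], so Q(γ) = Q(√89, √57).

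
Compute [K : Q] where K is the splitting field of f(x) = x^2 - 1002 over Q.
[K : Q] = 2

f(x) = x^2 - 1002 factors as (x - √1002)(x + √1002). The splitting field is K = Q(√1002). Since 1002 is squarefree and > 1, it is not a perfect square, so x^2 - 1002 is irreducible over Q and [Q(√1002) : Q] = 2. Hence [K : Q] = 2.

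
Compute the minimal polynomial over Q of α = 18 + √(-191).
m_α(x) = x^2 - 36x + 515

From α - 18 = √(-191), squaring gives (α - 18)^2 = -191, i.e. α^2 - 36α + 324 = -191, so α^2 - 36α + 515 = 0. The discriminant of x^2 - 36x + 515 is (-36)^2 - 4·(515) = 1296 - 2060 = -764, and 4·(-191) is not a perfect square in Q since -191 is squarefree and ≠ 1. Hence x^2 - 36x + 515 is irreducible over Q and is the minimal polynomial of α.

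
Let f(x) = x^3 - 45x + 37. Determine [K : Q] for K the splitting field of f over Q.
[K : Q] = 6

By the rational root test, any rational root of the monic integer polynomial f(x) = x^3 - 45x + 37 must be an integer dividing the constant term 37, i.e. one of ±{1, 37}. Evaluating: f(1) = -7, f(-1) = 81, f(37) = 49025, f(-37) = -48951; none is 0, so f has no rational root and is therefore irreducible over Q (a cubic with no linear factor over a field is irreducible). For an irreducible cubic, the Galois group is A_3 or S_3 according as the discriminant disc(f) = -4a^3 - 27b^2 = -4·(-45)^3 - 27·(37)^2 = 327537 is or is not a square in Q. Here disc(f) = 327537 is not a perfect square in Q, so the Galois group of f over Q is not contained in A_3 and must be all of S_3. The splitting field has degree |S_3| = 6 over Q, so [K : Q] = 6.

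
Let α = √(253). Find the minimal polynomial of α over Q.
m_α(x) = x^2 - 253

α satisfies α^2 - 253 = 0, so x^2 - 253 annihilates α. Since d = 253 is squarefree and ≠ 1, it is not a perfect square in Q, so x^2 - 253 has no rational root and is therefore irreducible over Q (a degree-2 polynomial over a field is irreducible iff it has no root). Hence m_α(x) = x^2 - 253.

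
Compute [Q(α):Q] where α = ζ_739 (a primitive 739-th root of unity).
[Q(α):Q] = 738

The minimal polynomial of ζ_739 over Q is the 739-th cyclotomic polynomial Φ_739(x), which is irreducible over Q and has degree φ(739) = 738. Hence [Q(α):Q] = φ(739) = 738.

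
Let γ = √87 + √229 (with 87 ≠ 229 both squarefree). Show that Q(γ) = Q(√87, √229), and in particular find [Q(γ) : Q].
[Q(γ) : Q] = 4 (equivalently, Q(γ) = Q(√87, √229))

Obviously Q(γ) ⊆ Q(√87, √229), and [Q(√87, √229):Q] = 4 (since 87, 229 are distinct squarefree integers > 1 with 19923 not a perfect square). To show equality we compute the minimal polynomial of γ. From γ = √87 + √229: γ^2 = 87 + 2√(19923) + 229 = 316 + 2√(19923), so γ^2 - 316 = 2√(19923); squaring, (γ^2 - 316)^2 = 4·19923, i.e. γ^4 - 632γ^2 + 99856 - 79692 = 0, i.e. γ^4 - 632γ^2 + 20164 = 0. So γ is a root of x^4 - 632x^2 + 20164. This polynomial is irreducible over Q: it has no rational root (each ±√87 ± √229 is irrational), and any factorization into two quadratics over Q would force √(19923) ∈ Q (pairing opposite roots) or √87, √229 ∈ Q (other pairings), all impossible. Hence [Q(γ):Q] = 4 = [Q(√87, √229):Q], so Q(γ) = Q(√87, √229).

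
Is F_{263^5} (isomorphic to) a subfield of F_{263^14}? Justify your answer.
No: F_{263^5} is not a subfield of F_{263^14}

F_{p^m} embeds in F_{p^n} iff m | n. Here 5 ∤ 14 (since 14 = 2·5 + 4 with remainder 4 ≠ 0), so F_{263^5} is not a subfield of F_{263^14}. Equivalently: if it were, the tower law would give 5 = [F_{263^5}:F_263] dividing [F_{263^14}:F_263] = 14, contradiction.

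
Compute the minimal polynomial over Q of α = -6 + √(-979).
m_α(x) = x^2 + 12x + 1015

From α + 6 = √(-979), squaring gives (α + 6)^2 = -979, i.e. α^2 + 12α + 36 = -979, so α^2 + 12α + 1015 = 0. The discriminant of x^2 + 12x + 1015 is (12)^2 - 4·(1015) = 144 - 4060 = -3916, and 4·(-979) is not a perfect square in Q since -979 is squarefree and ≠ 1. Hence x^2 + 12x + 1015 is irreducible over Q and is the minimal polynomial of α.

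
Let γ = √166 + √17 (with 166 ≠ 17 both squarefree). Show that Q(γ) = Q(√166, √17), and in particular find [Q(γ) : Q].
[Q(γ) : Q] = 4 (equivalently, Q(γ) = Q(√166, √17))

Obviously Q(γ) ⊆ Q(√166, √17), and [Q(√166, √17):Q] = 4 (since 166, 17 are distinct squarefree integers > 1 with 2822 not a perfect square). To show equality we compute the minimal polynomial of γ. From γ = √166 + √17: γ^2 = 166 + 2√(2822) + 17 = 183 + 2√(2822), so γ^2 - 183 = 2√(2822); squaring, (γ^2 - 183)^2 = 4·2822, i.e. γ^4 - 366γ^2 + 33489 - 11288 = 0, i.e. γ^4 - 366γ^2 + 22201 = 0. So γ is a root of x^4 - 366x^2 + 22201. This polynomial is irreducible over Q: it has no rational root (each ±√166 ± √17 is irrational), and any factorization into two quadratics over Q would force √(2822) ∈ Q (pairing opposite roots) or √166, √17 ∈ Q (other pairings), all impossible. Hence [Q(γ):Q] = 4 = [Q(√166, √17):Q], so Q(γ) = Q(√166, √17).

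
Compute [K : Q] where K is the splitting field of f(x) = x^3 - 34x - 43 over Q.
[K : Q] = 6

By the rational root test, any rational root of the monic integer polynomial f(x) = x^3 - 34x - 43 must be an integer dividing the constant term -43, i.e. one of ±{1, 43}. Evaluating: f(1) = -76, f(-1) = -10, f(43) = 78002, f(-43) = -78088; none is 0, so f has no rational root and is therefore irreducible over Q (a cubic with no linear factor over a field is irreducible). For an irreducible cubic, the Galois group is A_3 or S_3 according as the discriminant disc(f) = -4a^3 - 27b^2 = -4·(-34)^3 - 27·(-43)^2 = 107293 is or is not a square in Q. Here disc(f) = 107293 is not a perfect square in Q, so the Galois group of f over Q is not contained in A_3 and must be all of S_3. The splitting field has degree |S_3| = 6 over Q, so [K : Q] = 6.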